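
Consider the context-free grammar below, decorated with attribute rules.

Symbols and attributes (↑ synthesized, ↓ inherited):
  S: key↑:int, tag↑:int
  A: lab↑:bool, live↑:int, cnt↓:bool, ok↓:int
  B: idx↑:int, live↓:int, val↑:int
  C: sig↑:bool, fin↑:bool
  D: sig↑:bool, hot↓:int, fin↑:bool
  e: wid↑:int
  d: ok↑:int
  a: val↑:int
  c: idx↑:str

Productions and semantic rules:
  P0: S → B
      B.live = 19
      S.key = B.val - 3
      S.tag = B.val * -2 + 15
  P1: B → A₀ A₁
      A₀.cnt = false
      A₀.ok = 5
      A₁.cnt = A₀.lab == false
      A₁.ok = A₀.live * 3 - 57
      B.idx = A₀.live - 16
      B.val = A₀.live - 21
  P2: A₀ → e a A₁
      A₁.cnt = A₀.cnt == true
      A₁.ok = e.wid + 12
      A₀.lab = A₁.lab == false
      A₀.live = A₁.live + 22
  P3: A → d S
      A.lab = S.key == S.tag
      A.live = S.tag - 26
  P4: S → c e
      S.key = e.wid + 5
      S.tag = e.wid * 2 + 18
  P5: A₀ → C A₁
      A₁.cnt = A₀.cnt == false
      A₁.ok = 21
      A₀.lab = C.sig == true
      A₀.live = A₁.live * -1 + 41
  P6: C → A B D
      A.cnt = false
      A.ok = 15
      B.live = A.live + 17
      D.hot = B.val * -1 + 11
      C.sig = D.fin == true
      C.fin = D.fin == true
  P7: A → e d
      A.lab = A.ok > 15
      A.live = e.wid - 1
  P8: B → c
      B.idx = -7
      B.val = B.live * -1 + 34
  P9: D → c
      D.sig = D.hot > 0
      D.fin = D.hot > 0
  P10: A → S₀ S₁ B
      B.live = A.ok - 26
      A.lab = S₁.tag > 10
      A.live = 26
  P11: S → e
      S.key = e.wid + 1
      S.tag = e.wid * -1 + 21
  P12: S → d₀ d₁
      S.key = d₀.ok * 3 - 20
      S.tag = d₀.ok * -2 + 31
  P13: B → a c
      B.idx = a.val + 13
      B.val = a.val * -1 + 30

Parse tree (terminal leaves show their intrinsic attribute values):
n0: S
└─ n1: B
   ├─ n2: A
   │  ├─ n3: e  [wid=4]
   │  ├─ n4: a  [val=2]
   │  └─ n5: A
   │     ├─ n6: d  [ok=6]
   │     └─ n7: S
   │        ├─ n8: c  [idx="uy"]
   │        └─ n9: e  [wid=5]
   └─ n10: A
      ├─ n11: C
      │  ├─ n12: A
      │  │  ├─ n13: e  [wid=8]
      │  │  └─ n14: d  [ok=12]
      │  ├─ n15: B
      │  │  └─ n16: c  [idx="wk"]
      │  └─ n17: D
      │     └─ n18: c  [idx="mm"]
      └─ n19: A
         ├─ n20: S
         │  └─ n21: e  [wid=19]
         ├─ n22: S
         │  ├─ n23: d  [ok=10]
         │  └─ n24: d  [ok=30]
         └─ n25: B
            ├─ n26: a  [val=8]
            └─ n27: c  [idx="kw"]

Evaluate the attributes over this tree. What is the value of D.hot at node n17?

1. n1.live = 19  [19]
2. n2.cnt = false  [false]
3. n2.ok = 5  [5]
4. n3.wid = 4  [terminal]
5. n4.val = 2  [terminal]
6. n5.cnt = false  [A₀.cnt == true]
7. n5.ok = 16  [e.wid + 12]
8. n6.ok = 6  [terminal]
9. n8.idx = "uy"  [terminal]
10. n9.wid = 5  [terminal]
11. n7.key = 10  [e.wid + 5]
12. n7.tag = 28  [e.wid * 2 + 18]
13. n5.lab = false  [S.key == S.tag]
14. n5.live = 2  [S.tag - 26]
15. n2.lab = true  [A₁.lab == false]
16. n2.live = 24  [A₁.live + 22]
17. n10.cnt = false  [A₀.lab == false]
18. n10.ok = 15  [A₀.live * 3 - 57]
19. n12.cnt = false  [false]
20. n12.ok = 15  [15]
21. n13.wid = 8  [terminal]
22. n14.ok = 12  [terminal]
23. n12.lab = false  [A.ok > 15]
24. n12.live = 7  [e.wid - 1]
25. n15.live = 24  [A.live + 17]
26. n16.idx = "wk"  [terminal]
27. n15.idx = -7  [-7]
28. n15.val = 10  [B.live * -1 + 34]
29. n17.hot = 1  [B.val * -1 + 11]
30. n18.idx = "mm"  [terminal]
31. n17.sig = true  [D.hot > 0]
32. n17.fin = true  [D.hot > 0]
33. n11.sig = true  [D.fin == true]
34. n11.fin = true  [D.fin == true]
35. n19.cnt = true  [A₀.cnt == false]
36. n19.ok = 21  [21]
37. n21.wid = 19  [terminal]
38. n20.key = 20  [e.wid + 1]
39. n20.tag = 2  [e.wid * -1 + 21]
40. n23.ok = 10  [terminal]
41. n24.ok = 30  [terminal]
42. n22.key = 10  [d₀.ok * 3 - 20]
43. n22.tag = 11  [d₀.ok * -2 + 31]
44. n25.live = -5  [A.ok - 26]
45. n26.val = 8  [terminal]
46. n27.idx = "kw"  [terminal]
47. n25.idx = 21  [a.val + 13]
48. n25.val = 22  [a.val * -1 + 30]
49. n19.lab = true  [S₁.tag > 10]
50. n19.live = 26  [26]
51. n10.lab = true  [C.sig == true]
52. n10.live = 15  [A₁.live * -1 + 41]
53. n1.idx = 8  [A₀.live - 16]
54. n1.val = 3  [A₀.live - 21]
55. n0.key = 0  [B.val - 3]
56. n0.tag = 9  [B.val * -2 + 15]

1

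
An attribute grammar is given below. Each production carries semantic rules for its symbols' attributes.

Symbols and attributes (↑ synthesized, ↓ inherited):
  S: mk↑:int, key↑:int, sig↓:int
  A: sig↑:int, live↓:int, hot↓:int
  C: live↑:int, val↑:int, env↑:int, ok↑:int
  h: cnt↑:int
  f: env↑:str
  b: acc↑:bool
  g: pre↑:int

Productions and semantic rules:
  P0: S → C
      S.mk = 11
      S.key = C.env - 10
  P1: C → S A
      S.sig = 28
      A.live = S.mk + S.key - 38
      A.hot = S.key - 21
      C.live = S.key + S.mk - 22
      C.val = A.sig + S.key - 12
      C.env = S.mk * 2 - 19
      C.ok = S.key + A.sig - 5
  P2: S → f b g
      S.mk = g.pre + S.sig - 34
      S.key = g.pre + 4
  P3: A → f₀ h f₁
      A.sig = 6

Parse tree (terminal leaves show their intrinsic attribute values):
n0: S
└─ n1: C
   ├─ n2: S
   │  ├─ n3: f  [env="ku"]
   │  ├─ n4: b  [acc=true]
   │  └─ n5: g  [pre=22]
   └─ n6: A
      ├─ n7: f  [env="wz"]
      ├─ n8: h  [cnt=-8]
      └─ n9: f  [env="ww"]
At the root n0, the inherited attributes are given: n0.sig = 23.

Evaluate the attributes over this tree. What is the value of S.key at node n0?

1. n0.sig = 23  [given at root]
2. n2.sig = 28  [28]
3. n3.env = "ku"  [terminal]
4. n4.acc = true  [terminal]
5. n5.pre = 22  [terminal]
6. n2.mk = 16  [g.pre + S.sig - 34]
7. n2.key = 26  [g.pre + 4]
8. n6.live = 4  [S.mk + S.key - 38]
9. n6.hot = 5  [S.key - 21]
10. n7.env = "wz"  [terminal]
11. n8.cnt = -8  [terminal]
12. n9.env = "ww"  [terminal]
13. n6.sig = 6  [6]
14. n1.live = 20  [S.key + S.mk - 22]
15. n1.val = 20  [A.sig + S.key - 12]
16. n1.env = 13  [S.mk * 2 - 19]
17. n1.ok = 27  [S.key + A.sig - 5]
18. n0.mk = 11  [11]
19. n0.key = 3  [C.env - 10]

3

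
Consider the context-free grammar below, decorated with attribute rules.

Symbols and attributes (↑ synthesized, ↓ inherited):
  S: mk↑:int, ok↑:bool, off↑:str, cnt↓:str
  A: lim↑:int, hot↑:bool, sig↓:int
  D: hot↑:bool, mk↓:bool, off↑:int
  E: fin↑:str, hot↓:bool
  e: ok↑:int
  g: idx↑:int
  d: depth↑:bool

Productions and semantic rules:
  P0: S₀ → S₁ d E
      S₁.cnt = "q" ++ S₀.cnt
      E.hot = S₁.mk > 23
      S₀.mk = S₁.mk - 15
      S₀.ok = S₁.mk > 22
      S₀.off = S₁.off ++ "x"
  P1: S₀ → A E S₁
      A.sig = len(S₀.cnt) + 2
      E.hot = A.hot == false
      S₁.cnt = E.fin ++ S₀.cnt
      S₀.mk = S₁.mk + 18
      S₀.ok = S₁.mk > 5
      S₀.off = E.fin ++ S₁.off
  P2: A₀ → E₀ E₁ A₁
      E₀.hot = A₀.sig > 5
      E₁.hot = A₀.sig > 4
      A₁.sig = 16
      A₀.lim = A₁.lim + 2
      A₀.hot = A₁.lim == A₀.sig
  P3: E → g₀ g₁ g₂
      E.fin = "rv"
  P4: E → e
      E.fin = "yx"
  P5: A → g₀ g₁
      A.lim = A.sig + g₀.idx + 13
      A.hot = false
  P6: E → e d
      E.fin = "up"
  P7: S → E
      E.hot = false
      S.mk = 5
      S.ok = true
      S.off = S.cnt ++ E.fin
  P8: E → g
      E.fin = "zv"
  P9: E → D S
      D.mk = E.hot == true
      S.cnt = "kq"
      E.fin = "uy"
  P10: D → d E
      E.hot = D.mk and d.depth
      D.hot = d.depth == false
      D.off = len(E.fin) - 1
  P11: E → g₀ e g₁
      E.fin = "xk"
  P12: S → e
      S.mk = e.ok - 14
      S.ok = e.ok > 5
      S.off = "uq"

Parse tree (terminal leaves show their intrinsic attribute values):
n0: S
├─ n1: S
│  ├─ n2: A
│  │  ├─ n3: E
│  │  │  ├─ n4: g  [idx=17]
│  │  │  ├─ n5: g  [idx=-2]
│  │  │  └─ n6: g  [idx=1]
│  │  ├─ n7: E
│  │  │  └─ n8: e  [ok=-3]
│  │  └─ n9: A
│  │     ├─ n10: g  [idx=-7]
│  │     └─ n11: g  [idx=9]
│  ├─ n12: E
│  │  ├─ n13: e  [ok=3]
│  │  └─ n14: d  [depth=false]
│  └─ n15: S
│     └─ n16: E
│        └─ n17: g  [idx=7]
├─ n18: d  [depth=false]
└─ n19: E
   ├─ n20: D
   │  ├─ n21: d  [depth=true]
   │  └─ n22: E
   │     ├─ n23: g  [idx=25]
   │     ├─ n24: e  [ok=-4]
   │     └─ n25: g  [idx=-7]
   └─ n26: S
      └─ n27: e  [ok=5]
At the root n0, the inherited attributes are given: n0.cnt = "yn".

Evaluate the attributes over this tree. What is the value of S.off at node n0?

1. n0.cnt = "yn"  [given at root]
2. n1.cnt = "qyn"  ["q" ++ S₀.cnt]
3. n2.sig = 5  [len(S₀.cnt) + 2]
4. n3.hot = false  [A₀.sig > 5]
5. n4.idx = 17  [terminal]
6. n5.idx = -2  [terminal]
7. n6.idx = 1  [terminal]
8. n3.fin = "rv"  ["rv"]
9. n7.hot = true  [A₀.sig > 4]
10. n8.ok = -3  [terminal]
11. n7.fin = "yx"  ["yx"]
12. n9.sig = 16  [16]
13. n10.idx = -7  [terminal]
14. n11.idx = 9  [terminal]
15. n9.lim = 22  [A.sig + g₀.idx + 13]
16. n9.hot = false  [false]
17. n2.lim = 24  [A₁.lim + 2]
18. n2.hot = false  [A₁.lim == A₀.sig]
19. n12.hot = true  [A.hot == false]
20. n13.ok = 3  [terminal]
21. n14.depth = false  [terminal]
22. n12.fin = "up"  ["up"]
23. n15.cnt = "upqyn"  [E.fin ++ S₀.cnt]
24. n16.hot = false  [false]
25. n17.idx = 7  [terminal]
26. n16.fin = "zv"  ["zv"]
27. n15.mk = 5  [5]
28. n15.ok = true  [true]
29. n15.off = "upqynzv"  [S.cnt ++ E.fin]
30. n1.mk = 23  [S₁.mk + 18]
31. n1.ok = false  [S₁.mk > 5]
32. n1.off = "upupqynzv"  [E.fin ++ S₁.off]
33. n18.depth = false  [terminal]
34. n19.hot = false  [S₁.mk > 23]
35. n20.mk = false  [E.hot == true]
36. n21.depth = true  [terminal]
37. n22.hot = false  [D.mk and d.depth]
38. n23.idx = 25  [terminal]
39. n24.ok = -4  [terminal]
40. n25.idx = -7  [terminal]
41. n22.fin = "xk"  ["xk"]
42. n20.hot = false  [d.depth == false]
43. n20.off = 1  [len(E.fin) - 1]
44. n26.cnt = "kq"  ["kq"]
45. n27.ok = 5  [terminal]
46. n26.mk = -9  [e.ok - 14]
47. n26.ok = false  [e.ok > 5]
48. n26.off = "uq"  ["uq"]
49. n19.fin = "uy"  ["uy"]
50. n0.mk = 8  [S₁.mk - 15]
51. n0.ok = true  [S₁.mk > 22]
52. n0.off = "upupqynzvx"  [S₁.off ++ "x"]

"upupqynzvx"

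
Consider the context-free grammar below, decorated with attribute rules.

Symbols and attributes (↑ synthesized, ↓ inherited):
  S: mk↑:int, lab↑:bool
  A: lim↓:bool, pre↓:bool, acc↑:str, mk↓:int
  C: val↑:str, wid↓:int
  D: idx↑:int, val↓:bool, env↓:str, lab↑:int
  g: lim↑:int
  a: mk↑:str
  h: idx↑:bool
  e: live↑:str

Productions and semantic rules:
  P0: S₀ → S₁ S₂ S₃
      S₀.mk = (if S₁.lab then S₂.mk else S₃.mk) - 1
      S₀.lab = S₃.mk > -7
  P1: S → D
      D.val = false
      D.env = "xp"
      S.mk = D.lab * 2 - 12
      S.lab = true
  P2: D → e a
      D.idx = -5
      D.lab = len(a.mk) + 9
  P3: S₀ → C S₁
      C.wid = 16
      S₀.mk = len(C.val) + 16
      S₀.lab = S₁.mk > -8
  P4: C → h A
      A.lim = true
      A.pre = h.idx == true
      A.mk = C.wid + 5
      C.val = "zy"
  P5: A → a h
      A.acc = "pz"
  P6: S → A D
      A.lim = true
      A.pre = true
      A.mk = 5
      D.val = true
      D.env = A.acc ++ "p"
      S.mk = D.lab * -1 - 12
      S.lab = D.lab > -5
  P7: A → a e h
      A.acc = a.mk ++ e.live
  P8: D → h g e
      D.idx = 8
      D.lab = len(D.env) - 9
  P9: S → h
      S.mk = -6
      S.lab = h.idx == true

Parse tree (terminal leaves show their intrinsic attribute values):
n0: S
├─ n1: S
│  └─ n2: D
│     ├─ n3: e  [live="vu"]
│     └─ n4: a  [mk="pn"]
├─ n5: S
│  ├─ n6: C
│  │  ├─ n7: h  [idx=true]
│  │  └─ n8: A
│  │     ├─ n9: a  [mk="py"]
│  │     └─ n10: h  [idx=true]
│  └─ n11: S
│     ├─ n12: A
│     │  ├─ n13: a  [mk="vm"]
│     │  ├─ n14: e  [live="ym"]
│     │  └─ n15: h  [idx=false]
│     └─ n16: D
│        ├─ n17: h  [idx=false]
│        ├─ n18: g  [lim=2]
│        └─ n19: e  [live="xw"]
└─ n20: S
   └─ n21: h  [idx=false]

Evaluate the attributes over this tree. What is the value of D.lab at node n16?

-4

1. n2.val = false  [false]
2. n2.env = "xp"  ["xp"]
3. n3.live = "vu"  [terminal]
4. n4.mk = "pn"  [terminal]
5. n2.idx = -5  [-5]
6. n2.lab = 11  [len(a.mk) + 9]
7. n1.mk = 10  [D.lab * 2 - 12]
8. n1.lab = true  [true]
9. n6.wid = 16  [16]
10. n7.idx = true  [terminal]
11. n8.lim = true  [true]
12. n8.pre = true  [h.idx == true]
13. n8.mk = 21  [C.wid + 5]
14. n9.mk = "py"  [terminal]
15. n10.idx = true  [terminal]
16. n8.acc = "pz"  ["pz"]
17. n6.val = "zy"  ["zy"]
18. n12.lim = true  [true]
19. n12.pre = true  [true]
20. n12.mk = 5  [5]
21. n13.mk = "vm"  [terminal]
22. n14.live = "ym"  [terminal]
23. n15.idx = false  [terminal]
24. n12.acc = "vmym"  [a.mk ++ e.live]
25. n16.val = true  [true]
26. n16.env = "vmymp"  [A.acc ++ "p"]
27. n17.idx = false  [terminal]
28. n18.lim = 2  [terminal]
29. n19.live = "xw"  [terminal]
30. n16.idx = 8  [8]
31. n16.lab = -4  [len(D.env) - 9]
32. n11.mk = -8  [D.lab * -1 - 12]
33. n11.lab = true  [D.lab > -5]
34. n5.mk = 18  [len(C.val) + 16]
35. n5.lab = false  [S₁.mk > -8]
36. n21.idx = false  [terminal]
37. n20.mk = -6  [-6]
38. n20.lab = false  [h.idx == true]
39. n0.mk = 17  [(if S₁.lab then S₂.mk else S₃.mk) - 1]
40. n0.lab = true  [S₃.mk > -7]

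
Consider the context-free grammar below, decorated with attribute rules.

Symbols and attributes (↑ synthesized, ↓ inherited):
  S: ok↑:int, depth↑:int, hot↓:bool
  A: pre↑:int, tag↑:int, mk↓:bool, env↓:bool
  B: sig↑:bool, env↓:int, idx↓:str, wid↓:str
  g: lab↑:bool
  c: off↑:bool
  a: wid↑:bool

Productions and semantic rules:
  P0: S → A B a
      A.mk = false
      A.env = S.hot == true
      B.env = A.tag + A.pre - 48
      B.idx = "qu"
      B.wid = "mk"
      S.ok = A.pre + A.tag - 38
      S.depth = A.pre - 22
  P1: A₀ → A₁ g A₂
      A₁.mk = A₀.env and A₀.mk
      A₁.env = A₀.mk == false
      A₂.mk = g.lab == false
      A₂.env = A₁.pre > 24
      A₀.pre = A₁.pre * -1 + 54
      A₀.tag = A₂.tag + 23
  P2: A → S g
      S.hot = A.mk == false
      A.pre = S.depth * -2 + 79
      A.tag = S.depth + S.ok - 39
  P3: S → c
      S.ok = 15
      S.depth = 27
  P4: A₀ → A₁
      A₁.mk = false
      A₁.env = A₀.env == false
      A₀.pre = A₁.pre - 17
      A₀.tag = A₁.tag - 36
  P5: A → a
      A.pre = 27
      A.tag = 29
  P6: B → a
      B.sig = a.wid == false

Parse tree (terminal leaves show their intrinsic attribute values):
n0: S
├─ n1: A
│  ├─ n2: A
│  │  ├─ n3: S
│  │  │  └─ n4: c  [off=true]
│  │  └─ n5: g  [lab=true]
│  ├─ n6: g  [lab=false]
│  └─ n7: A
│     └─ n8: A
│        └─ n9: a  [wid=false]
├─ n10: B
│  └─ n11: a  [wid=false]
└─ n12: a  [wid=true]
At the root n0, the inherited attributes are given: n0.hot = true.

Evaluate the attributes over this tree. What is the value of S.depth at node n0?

1. n0.hot = true  [given at root]
2. n1.mk = false  [false]
3. n1.env = true  [S.hot == true]
4. n2.mk = false  [A₀.env and A₀.mk]
5. n2.env = true  [A₀.mk == false]
6. n3.hot = true  [A.mk == false]
7. n4.off = true  [terminal]
8. n3.ok = 15  [15]
9. n3.depth = 27  [27]
10. n5.lab = true  [terminal]
11. n2.pre = 25  [S.depth * -2 + 79]
12. n2.tag = 3  [S.depth + S.ok - 39]
13. n6.lab = false  [terminal]
14. n7.mk = true  [g.lab == false]
15. n7.env = true  [A₁.pre > 24]
16. n8.mk = false  [false]
17. n8.env = false  [A₀.env == false]
18. n9.wid = false  [terminal]
19. n8.pre = 27  [27]
20. n8.tag = 29  [29]
21. n7.pre = 10  [A₁.pre - 17]
22. n7.tag = -7  [A₁.tag - 36]
23. n1.pre = 29  [A₁.pre * -1 + 54]
24. n1.tag = 16  [A₂.tag + 23]
25. n10.env = -3  [A.tag + A.pre - 48]
26. n10.idx = "qu"  ["qu"]
27. n10.wid = "mk"  ["mk"]
28. n11.wid = false  [terminal]
29. n10.sig = true  [a.wid == false]
30. n12.wid = true  [terminal]
31. n0.ok = 7  [A.pre + A.tag - 38]
32. n0.depth = 7  [A.pre - 22]

7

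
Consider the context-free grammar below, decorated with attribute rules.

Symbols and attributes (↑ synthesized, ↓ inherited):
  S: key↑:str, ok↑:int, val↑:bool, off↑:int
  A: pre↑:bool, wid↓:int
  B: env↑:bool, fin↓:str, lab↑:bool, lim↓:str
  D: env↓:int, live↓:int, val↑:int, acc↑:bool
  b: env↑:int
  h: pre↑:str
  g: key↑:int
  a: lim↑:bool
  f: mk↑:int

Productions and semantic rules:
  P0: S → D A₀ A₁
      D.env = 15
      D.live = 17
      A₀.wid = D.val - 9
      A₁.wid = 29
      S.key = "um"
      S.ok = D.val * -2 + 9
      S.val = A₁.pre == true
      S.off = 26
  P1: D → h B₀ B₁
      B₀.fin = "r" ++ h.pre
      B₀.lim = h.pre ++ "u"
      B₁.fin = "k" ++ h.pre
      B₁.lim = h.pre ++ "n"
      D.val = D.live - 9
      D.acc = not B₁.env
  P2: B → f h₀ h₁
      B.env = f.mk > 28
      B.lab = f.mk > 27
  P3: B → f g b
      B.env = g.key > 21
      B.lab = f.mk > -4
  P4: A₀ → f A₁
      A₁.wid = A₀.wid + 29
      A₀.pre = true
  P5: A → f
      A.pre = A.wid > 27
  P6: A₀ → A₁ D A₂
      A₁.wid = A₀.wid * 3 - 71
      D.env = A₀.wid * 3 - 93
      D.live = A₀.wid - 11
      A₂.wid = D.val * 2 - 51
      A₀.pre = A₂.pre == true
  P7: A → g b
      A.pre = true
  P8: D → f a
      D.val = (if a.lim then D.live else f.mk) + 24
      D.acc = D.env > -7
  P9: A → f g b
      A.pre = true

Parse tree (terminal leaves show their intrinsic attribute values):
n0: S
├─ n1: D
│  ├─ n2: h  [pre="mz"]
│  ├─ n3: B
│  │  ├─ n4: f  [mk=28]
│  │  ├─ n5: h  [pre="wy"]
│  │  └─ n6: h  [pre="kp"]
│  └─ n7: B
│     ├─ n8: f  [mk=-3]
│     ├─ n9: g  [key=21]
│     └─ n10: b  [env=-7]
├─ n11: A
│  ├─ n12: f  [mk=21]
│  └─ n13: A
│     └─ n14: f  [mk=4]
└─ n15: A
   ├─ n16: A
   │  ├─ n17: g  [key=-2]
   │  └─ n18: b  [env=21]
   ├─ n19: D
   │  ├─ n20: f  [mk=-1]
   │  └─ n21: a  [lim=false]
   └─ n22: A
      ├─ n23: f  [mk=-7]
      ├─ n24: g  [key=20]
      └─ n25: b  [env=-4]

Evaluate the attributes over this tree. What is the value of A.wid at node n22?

-5

1. n1.env = 15  [15]
2. n1.live = 17  [17]
3. n2.pre = "mz"  [terminal]
4. n3.fin = "rmz"  ["r" ++ h.pre]
5. n3.lim = "mzu"  [h.pre ++ "u"]
6. n4.mk = 28  [terminal]
7. n5.pre = "wy"  [terminal]
8. n6.pre = "kp"  [terminal]
9. n3.env = false  [f.mk > 28]
10. n3.lab = true  [f.mk > 27]
11. n7.fin = "kmz"  ["k" ++ h.pre]
12. n7.lim = "mzn"  [h.pre ++ "n"]
13. n8.mk = -3  [terminal]
14. n9.key = 21  [terminal]
15. n10.env = -7  [terminal]
16. n7.env = false  [g.key > 21]
17. n7.lab = true  [f.mk > -4]
18. n1.val = 8  [D.live - 9]
19. n1.acc = true  [not B₁.env]
20. n11.wid = -1  [D.val - 9]
21. n12.mk = 21  [terminal]
22. n13.wid = 28  [A₀.wid + 29]
23. n14.mk = 4  [terminal]
24. n13.pre = true  [A.wid > 27]
25. n11.pre = true  [true]
26. n15.wid = 29  [29]
27. n16.wid = 16  [A₀.wid * 3 - 71]
28. n17.key = -2  [terminal]
29. n18.env = 21  [terminal]
30. n16.pre = true  [true]
31. n19.env = -6  [A₀.wid * 3 - 93]
32. n19.live = 18  [A₀.wid - 11]
33. n20.mk = -1  [terminal]
34. n21.lim = false  [terminal]
35. n19.val = 23  [(if a.lim then D.live else f.mk) + 24]
36. n19.acc = true  [D.env > -7]
37. n22.wid = -5  [D.val * 2 - 51]
38. n23.mk = -7  [terminal]
39. n24.key = 20  [terminal]
40. n25.env = -4  [terminal]
41. n22.pre = true  [true]
42. n15.pre = true  [A₂.pre == true]
43. n0.key = "um"  ["um"]
44. n0.ok = -7  [D.val * -2 + 9]
45. n0.val = true  [A₁.pre == true]
46. n0.off = 26  [26]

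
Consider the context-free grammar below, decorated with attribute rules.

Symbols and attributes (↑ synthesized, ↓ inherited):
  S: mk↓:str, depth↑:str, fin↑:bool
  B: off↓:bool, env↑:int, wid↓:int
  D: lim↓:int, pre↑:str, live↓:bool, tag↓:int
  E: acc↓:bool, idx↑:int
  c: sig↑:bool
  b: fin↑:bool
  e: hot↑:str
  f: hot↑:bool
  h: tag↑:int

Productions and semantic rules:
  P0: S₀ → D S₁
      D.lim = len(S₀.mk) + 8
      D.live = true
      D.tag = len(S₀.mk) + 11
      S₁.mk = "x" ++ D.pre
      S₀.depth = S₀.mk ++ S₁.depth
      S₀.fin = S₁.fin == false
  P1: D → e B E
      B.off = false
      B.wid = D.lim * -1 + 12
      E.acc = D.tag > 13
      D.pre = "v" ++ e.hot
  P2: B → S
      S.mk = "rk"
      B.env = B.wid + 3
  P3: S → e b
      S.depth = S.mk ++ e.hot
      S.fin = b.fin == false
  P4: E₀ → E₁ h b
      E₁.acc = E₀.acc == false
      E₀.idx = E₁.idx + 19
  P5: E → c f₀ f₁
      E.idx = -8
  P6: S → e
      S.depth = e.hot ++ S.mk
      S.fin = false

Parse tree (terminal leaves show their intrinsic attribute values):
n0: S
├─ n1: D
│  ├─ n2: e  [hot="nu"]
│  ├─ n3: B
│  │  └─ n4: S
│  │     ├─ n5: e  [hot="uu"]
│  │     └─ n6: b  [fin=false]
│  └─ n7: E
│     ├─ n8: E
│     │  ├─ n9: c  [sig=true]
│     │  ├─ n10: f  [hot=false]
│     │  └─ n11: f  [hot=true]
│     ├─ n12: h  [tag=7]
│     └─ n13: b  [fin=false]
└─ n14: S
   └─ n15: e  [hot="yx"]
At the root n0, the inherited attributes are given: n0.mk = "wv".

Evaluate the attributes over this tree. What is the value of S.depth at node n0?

"wvyxxvnu"

1. n0.mk = "wv"  [given at root]
2. n1.lim = 10  [len(S₀.mk) + 8]
3. n1.live = true  [true]
4. n1.tag = 13  [len(S₀.mk) + 11]
5. n2.hot = "nu"  [terminal]
6. n3.off = false  [false]
7. n3.wid = 2  [D.lim * -1 + 12]
8. n4.mk = "rk"  ["rk"]
9. n5.hot = "uu"  [terminal]
10. n6.fin = false  [terminal]
11. n4.depth = "rkuu"  [S.mk ++ e.hot]
12. n4.fin = true  [b.fin == false]
13. n3.env = 5  [B.wid + 3]
14. n7.acc = false  [D.tag > 13]
15. n8.acc = true  [E₀.acc == false]
16. n9.sig = true  [terminal]
17. n10.hot = false  [terminal]
18. n11.hot = true  [terminal]
19. n8.idx = -8  [-8]
20. n12.tag = 7  [terminal]
21. n13.fin = false  [terminal]
22. n7.idx = 11  [E₁.idx + 19]
23. n1.pre = "vnu"  ["v" ++ e.hot]
24. n14.mk = "xvnu"  ["x" ++ D.pre]
25. n15.hot = "yx"  [terminal]
26. n14.depth = "yxxvnu"  [e.hot ++ S.mk]
27. n14.fin = false  [false]
28. n0.depth = "wvyxxvnu"  [S₀.mk ++ S₁.depth]
29. n0.fin = true  [S₁.fin == false]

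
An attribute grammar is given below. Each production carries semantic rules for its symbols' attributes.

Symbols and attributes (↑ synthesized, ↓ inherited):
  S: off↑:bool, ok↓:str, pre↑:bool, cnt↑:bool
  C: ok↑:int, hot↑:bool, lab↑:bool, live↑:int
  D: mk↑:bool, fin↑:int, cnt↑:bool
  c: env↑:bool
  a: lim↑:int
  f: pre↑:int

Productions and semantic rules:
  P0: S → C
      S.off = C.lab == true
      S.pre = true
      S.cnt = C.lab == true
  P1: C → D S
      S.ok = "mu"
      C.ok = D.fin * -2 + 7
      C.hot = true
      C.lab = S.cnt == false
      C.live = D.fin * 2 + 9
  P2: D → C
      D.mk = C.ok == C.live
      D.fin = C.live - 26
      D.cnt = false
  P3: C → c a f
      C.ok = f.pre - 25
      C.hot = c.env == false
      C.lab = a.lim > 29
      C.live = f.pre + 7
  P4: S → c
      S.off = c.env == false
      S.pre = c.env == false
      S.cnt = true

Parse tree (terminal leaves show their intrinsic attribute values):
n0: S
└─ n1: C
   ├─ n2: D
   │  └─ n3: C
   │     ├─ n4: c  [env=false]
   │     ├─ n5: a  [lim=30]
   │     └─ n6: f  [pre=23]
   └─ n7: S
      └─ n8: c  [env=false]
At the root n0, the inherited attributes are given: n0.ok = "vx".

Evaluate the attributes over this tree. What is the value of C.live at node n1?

1. n0.ok = "vx"  [given at root]
2. n4.env = false  [terminal]
3. n5.lim = 30  [terminal]
4. n6.pre = 23  [terminal]
5. n3.ok = -2  [f.pre - 25]
6. n3.hot = true  [c.env == false]
7. n3.lab = true  [a.lim > 29]
8. n3.live = 30  [f.pre + 7]
9. n2.mk = false  [C.ok == C.live]
10. n2.fin = 4  [C.live - 26]
11. n2.cnt = false  [false]
12. n7.ok = "mu"  ["mu"]
13. n8.env = false  [terminal]
14. n7.off = true  [c.env == false]
15. n7.pre = true  [c.env == false]
16. n7.cnt = true  [true]
17. n1.ok = -1  [D.fin * -2 + 7]
18. n1.hot = true  [true]
19. n1.lab = false  [S.cnt == false]
20. n1.live = 17  [D.fin * 2 + 9]
21. n0.off = false  [C.lab == true]
22. n0.pre = true  [true]
23. n0.cnt = false  [C.lab == true]

17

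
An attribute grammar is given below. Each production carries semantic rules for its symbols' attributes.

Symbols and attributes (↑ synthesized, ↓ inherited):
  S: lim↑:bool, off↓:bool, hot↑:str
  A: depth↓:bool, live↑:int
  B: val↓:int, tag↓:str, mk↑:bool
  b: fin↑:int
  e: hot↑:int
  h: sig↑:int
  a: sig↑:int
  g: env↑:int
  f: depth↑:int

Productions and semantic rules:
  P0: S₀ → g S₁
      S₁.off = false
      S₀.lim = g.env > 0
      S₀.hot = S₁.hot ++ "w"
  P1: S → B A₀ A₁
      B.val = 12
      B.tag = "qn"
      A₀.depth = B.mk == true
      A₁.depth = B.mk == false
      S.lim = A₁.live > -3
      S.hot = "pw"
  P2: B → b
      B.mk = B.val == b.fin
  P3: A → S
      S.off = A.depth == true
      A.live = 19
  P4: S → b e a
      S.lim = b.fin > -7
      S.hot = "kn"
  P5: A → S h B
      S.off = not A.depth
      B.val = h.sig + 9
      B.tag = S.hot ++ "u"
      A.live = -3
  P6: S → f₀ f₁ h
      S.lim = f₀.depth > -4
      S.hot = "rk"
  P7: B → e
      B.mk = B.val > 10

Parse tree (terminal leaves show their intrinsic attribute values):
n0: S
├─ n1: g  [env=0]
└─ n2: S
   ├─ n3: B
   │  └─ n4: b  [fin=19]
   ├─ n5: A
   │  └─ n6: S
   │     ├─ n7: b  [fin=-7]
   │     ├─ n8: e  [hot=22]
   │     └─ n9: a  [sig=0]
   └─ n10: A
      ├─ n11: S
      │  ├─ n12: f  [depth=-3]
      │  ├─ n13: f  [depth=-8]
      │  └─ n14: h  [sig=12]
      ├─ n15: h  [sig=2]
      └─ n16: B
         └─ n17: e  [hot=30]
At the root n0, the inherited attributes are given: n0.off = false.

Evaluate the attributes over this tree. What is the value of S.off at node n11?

1. n0.off = false  [given at root]
2. n1.env = 0  [terminal]
3. n2.off = false  [false]
4. n3.val = 12  [12]
5. n3.tag = "qn"  ["qn"]
6. n4.fin = 19  [terminal]
7. n3.mk = false  [B.val == b.fin]
8. n5.depth = false  [B.mk == true]
9. n6.off = false  [A.depth == true]
10. n7.fin = -7  [terminal]
11. n8.hot = 22  [terminal]
12. n9.sig = 0  [terminal]
13. n6.lim = false  [b.fin > -7]
14. n6.hot = "kn"  ["kn"]
15. n5.live = 19  [19]
16. n10.depth = true  [B.mk == false]
17. n11.off = false  [not A.depth]
18. n12.depth = -3  [terminal]
19. n13.depth = -8  [terminal]
20. n14.sig = 12  [terminal]
21. n11.lim = true  [f₀.depth > -4]
22. n11.hot = "rk"  ["rk"]
23. n15.sig = 2  [terminal]
24. n16.val = 11  [h.sig + 9]
25. n16.tag = "rku"  [S.hot ++ "u"]
26. n17.hot = 30  [terminal]
27. n16.mk = true  [B.val > 10]
28. n10.live = -3  [-3]
29. n2.lim = false  [A₁.live > -3]
30. n2.hot = "pw"  ["pw"]
31. n0.lim = false  [g.env > 0]
32. n0.hot = "pww"  [S₁.hot ++ "w"]

false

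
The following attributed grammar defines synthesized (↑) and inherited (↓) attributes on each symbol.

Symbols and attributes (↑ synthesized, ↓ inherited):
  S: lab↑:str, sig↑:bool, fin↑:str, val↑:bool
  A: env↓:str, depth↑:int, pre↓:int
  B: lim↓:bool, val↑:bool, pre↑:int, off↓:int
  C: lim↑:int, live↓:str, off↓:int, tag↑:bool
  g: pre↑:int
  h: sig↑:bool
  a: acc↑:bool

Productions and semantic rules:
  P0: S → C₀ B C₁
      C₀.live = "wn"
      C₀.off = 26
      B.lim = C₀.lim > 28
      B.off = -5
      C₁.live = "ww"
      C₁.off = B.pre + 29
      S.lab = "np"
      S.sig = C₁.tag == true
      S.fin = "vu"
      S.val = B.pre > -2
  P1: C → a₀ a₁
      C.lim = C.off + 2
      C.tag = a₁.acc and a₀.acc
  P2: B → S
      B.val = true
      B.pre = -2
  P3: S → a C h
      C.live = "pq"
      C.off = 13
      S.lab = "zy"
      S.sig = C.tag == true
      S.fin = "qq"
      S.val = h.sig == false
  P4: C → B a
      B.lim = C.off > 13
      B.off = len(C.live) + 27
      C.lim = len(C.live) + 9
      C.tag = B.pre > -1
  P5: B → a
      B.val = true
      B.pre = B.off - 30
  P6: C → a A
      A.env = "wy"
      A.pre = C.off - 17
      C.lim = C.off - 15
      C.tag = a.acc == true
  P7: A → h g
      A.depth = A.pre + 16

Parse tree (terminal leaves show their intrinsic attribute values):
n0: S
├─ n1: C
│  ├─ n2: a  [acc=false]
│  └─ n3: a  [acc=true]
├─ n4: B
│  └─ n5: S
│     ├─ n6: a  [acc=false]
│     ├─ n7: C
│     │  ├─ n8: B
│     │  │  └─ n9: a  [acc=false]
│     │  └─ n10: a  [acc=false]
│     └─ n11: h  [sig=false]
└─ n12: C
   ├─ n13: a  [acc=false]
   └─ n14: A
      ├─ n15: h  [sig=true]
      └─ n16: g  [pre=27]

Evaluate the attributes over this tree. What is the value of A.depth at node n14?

26

1. n1.live = "wn"  ["wn"]
2. n1.off = 26  [26]
3. n2.acc = false  [terminal]
4. n3.acc = true  [terminal]
5. n1.lim = 28  [C.off + 2]
6. n1.tag = false  [a₁.acc and a₀.acc]
7. n4.lim = false  [C₀.lim > 28]
8. n4.off = -5  [-5]
9. n6.acc = false  [terminal]
10. n7.live = "pq"  ["pq"]
11. n7.off = 13  [13]
12. n8.lim = false  [C.off > 13]
13. n8.off = 29  [len(C.live) + 27]
14. n9.acc = false  [terminal]
15. n8.val = true  [true]
16. n8.pre = -1  [B.off - 30]
17. n10.acc = false  [terminal]
18. n7.lim = 11  [len(C.live) + 9]
19. n7.tag = false  [B.pre > -1]
20. n11.sig = false  [terminal]
21. n5.lab = "zy"  ["zy"]
22. n5.sig = false  [C.tag == true]
23. n5.fin = "qq"  ["qq"]
24. n5.val = true  [h.sig == false]
25. n4.val = true  [true]
26. n4.pre = -2  [-2]
27. n12.live = "ww"  ["ww"]
28. n12.off = 27  [B.pre + 29]
29. n13.acc = false  [terminal]
30. n14.env = "wy"  ["wy"]
31. n14.pre = 10  [C.off - 17]
32. n15.sig = true  [terminal]
33. n16.pre = 27  [terminal]
34. n14.depth = 26  [A.pre + 16]
35. n12.lim = 12  [C.off - 15]
36. n12.tag = false  [a.acc == true]
37. n0.lab = "np"  ["np"]
38. n0.sig = false  [C₁.tag == true]
39. n0.fin = "vu"  ["vu"]
40. n0.val = false  [B.pre > -2]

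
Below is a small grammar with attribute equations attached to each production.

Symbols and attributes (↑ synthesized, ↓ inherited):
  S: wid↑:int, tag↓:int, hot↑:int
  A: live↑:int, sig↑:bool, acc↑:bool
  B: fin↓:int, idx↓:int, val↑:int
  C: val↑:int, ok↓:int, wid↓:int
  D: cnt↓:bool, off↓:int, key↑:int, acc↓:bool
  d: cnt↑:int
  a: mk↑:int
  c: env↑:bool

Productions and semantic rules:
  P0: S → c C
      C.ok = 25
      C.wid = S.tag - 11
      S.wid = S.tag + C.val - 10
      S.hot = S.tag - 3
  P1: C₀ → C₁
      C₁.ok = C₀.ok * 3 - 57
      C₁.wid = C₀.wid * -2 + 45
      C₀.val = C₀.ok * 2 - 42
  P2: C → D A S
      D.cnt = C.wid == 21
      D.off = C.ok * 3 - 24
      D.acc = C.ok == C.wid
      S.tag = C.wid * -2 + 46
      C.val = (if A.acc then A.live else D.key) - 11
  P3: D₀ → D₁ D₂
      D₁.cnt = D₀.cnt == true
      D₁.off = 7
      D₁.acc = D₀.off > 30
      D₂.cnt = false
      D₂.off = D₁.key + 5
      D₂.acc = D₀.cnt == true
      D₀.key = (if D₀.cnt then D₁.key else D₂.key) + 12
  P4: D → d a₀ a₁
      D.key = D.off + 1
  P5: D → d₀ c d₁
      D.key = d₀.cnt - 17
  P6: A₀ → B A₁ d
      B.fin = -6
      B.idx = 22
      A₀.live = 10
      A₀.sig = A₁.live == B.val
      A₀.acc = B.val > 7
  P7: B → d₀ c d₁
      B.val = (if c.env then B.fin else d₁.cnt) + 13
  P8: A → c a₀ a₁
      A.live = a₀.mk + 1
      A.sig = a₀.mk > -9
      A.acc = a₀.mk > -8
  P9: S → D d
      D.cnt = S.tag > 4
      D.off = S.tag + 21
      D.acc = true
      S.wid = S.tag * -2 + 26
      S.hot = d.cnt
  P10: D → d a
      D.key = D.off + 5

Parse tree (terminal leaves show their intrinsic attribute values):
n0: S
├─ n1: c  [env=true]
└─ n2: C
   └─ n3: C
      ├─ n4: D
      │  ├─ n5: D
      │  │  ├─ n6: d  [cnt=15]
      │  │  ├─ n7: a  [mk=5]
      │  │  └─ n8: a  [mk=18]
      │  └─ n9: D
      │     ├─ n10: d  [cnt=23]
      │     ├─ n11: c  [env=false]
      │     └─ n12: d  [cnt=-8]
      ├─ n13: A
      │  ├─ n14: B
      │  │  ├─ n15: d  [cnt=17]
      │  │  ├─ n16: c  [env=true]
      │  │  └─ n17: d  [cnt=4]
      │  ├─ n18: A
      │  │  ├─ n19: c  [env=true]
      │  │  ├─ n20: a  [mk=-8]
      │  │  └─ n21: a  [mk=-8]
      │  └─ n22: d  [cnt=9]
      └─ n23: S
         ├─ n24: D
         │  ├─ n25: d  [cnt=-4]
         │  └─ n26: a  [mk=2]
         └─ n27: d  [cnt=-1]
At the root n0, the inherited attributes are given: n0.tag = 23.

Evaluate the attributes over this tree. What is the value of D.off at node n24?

25

1. n0.tag = 23  [given at root]
2. n1.env = true  [terminal]
3. n2.ok = 25  [25]
4. n2.wid = 12  [S.tag - 11]
5. n3.ok = 18  [C₀.ok * 3 - 57]
6. n3.wid = 21  [C₀.wid * -2 + 45]
7. n4.cnt = true  [C.wid == 21]
8. n4.off = 30  [C.ok * 3 - 24]
9. n4.acc = false  [C.ok == C.wid]
10. n5.cnt = true  [D₀.cnt == true]
11. n5.off = 7  [7]
12. n5.acc = false  [D₀.off > 30]
13. n6.cnt = 15  [terminal]
14. n7.mk = 5  [terminal]
15. n8.mk = 18  [terminal]
16. n5.key = 8  [D.off + 1]
17. n9.cnt = false  [false]
18. n9.off = 13  [D₁.key + 5]
19. n9.acc = true  [D₀.cnt == true]
20. n10.cnt = 23  [terminal]
21. n11.env = false  [terminal]
22. n12.cnt = -8  [terminal]
23. n9.key = 6  [d₀.cnt - 17]
24. n4.key = 20  [(if D₀.cnt then D₁.key else D₂.key) + 12]
25. n14.fin = -6  [-6]
26. n14.idx = 22  [22]
27. n15.cnt = 17  [terminal]
28. n16.env = true  [terminal]
29. n17.cnt = 4  [terminal]
30. n14.val = 7  [(if c.env then B.fin else d₁.cnt) + 13]
31. n19.env = true  [terminal]
32. n20.mk = -8  [terminal]
33. n21.mk = -8  [terminal]
34. n18.live = -7  [a₀.mk + 1]
35. n18.sig = true  [a₀.mk > -9]
36. n18.acc = false  [a₀.mk > -8]
37. n22.cnt = 9  [terminal]
38. n13.live = 10  [10]
39. n13.sig = false  [A₁.live == B.val]
40. n13.acc = false  [B.val > 7]
41. n23.tag = 4  [C.wid * -2 + 46]
42. n24.cnt = false  [S.tag > 4]
43. n24.off = 25  [S.tag + 21]
44. n24.acc = true  [true]
45. n25.cnt = -4  [terminal]
46. n26.mk = 2  [terminal]
47. n24.key = 30  [D.off + 5]
48. n27.cnt = -1  [terminal]
49. n23.wid = 18  [S.tag * -2 + 26]
50. n23.hot = -1  [d.cnt]
51. n3.val = 9  [(if A.acc then A.live else D.key) - 11]
52. n2.val = 8  [C₀.ok * 2 - 42]
53. n0.wid = 21  [S.tag + C.val - 10]
54. n0.hot = 20  [S.tag - 3]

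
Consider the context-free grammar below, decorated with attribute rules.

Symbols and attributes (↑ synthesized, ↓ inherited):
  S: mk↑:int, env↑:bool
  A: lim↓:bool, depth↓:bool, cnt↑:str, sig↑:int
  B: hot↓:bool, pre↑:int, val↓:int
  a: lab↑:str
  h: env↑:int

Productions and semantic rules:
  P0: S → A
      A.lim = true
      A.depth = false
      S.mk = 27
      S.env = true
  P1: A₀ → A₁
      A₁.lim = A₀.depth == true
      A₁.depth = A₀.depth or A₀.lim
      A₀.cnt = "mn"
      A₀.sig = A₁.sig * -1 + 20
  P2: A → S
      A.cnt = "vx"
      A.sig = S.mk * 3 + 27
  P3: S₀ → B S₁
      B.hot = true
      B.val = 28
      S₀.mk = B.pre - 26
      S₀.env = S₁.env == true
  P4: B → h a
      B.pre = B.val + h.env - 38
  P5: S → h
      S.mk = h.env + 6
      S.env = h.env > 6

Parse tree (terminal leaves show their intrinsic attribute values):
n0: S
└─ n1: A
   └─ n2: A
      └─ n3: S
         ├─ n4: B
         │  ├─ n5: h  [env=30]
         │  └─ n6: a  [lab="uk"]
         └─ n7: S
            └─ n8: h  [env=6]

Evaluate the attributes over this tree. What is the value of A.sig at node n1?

11

1. n1.lim = true  [true]
2. n1.depth = false  [false]
3. n2.lim = false  [A₀.depth == true]
4. n2.depth = true  [A₀.depth or A₀.lim]
5. n4.hot = true  [true]
6. n4.val = 28  [28]
7. n5.env = 30  [terminal]
8. n6.lab = "uk"  [terminal]
9. n4.pre = 20  [B.val + h.env - 38]
10. n8.env = 6  [terminal]
11. n7.mk = 12  [h.env + 6]
12. n7.env = false  [h.env > 6]
13. n3.mk = -6  [B.pre - 26]
14. n3.env = false  [S₁.env == true]
15. n2.cnt = "vx"  ["vx"]
16. n2.sig = 9  [S.mk * 3 + 27]
17. n1.cnt = "mn"  ["mn"]
18. n1.sig = 11  [A₁.sig * -1 + 20]
19. n0.mk = 27  [27]
20. n0.env = true  [true]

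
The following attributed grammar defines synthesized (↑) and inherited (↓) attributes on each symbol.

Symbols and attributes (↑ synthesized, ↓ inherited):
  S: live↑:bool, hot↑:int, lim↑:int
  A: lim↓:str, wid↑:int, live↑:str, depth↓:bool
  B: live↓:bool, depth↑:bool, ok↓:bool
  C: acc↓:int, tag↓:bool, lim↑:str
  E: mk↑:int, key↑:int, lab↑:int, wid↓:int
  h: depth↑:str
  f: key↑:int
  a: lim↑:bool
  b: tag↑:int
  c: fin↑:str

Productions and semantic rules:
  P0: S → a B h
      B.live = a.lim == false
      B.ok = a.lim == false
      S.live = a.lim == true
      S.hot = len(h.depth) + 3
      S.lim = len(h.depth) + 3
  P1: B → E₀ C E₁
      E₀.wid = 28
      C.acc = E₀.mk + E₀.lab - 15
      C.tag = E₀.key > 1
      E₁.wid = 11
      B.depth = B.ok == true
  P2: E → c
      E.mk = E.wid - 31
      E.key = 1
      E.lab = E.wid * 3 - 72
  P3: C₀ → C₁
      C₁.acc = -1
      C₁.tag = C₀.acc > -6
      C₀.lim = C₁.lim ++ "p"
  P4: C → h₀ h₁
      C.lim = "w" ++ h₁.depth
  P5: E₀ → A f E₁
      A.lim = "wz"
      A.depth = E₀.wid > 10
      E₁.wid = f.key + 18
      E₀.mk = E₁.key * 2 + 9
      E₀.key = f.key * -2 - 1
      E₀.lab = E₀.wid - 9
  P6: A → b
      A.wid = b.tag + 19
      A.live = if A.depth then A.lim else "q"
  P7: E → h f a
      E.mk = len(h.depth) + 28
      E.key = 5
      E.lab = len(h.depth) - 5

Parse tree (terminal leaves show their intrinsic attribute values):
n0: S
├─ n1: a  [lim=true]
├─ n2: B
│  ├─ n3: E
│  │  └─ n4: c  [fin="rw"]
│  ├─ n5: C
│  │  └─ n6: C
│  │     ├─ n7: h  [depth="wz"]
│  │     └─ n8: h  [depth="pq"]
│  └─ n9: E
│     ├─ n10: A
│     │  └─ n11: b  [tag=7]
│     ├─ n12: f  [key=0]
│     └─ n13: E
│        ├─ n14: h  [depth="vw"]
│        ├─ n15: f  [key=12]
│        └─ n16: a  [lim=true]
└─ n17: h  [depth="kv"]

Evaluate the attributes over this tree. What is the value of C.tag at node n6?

1. n1.lim = true  [terminal]
2. n2.live = false  [a.lim == false]
3. n2.ok = false  [a.lim == false]
4. n3.wid = 28  [28]
5. n4.fin = "rw"  [terminal]
6. n3.mk = -3  [E.wid - 31]
7. n3.key = 1  [1]
8. n3.lab = 12  [E.wid * 3 - 72]
9. n5.acc = -6  [E₀.mk + E₀.lab - 15]
10. n5.tag = false  [E₀.key > 1]
11. n6.acc = -1  [-1]
12. n6.tag = false  [C₀.acc > -6]
13. n7.depth = "wz"  [terminal]
14. n8.depth = "pq"  [terminal]
15. n6.lim = "wpq"  ["w" ++ h₁.depth]
16. n5.lim = "wpqp"  [C₁.lim ++ "p"]
17. n9.wid = 11  [11]
18. n10.lim = "wz"  ["wz"]
19. n10.depth = true  [E₀.wid > 10]
20. n11.tag = 7  [terminal]
21. n10.wid = 26  [b.tag + 19]
22. n10.live = "wz"  [if A.depth then A.lim else "q"]
23. n12.key = 0  [terminal]
24. n13.wid = 18  [f.key + 18]
25. n14.depth = "vw"  [terminal]
26. n15.key = 12  [terminal]
27. n16.lim = true  [terminal]
28. n13.mk = 30  [len(h.depth) + 28]
29. n13.key = 5  [5]
30. n13.lab = -3  [len(h.depth) - 5]
31. n9.mk = 19  [E₁.key * 2 + 9]
32. n9.key = -1  [f.key * -2 - 1]
33. n9.lab = 2  [E₀.wid - 9]
34. n2.depth = false  [B.ok == true]
35. n17.depth = "kv"  [terminal]
36. n0.live = true  [a.lim == true]
37. n0.hot = 5  [len(h.depth) + 3]
38. n0.lim = 5  [len(h.depth) + 3]

false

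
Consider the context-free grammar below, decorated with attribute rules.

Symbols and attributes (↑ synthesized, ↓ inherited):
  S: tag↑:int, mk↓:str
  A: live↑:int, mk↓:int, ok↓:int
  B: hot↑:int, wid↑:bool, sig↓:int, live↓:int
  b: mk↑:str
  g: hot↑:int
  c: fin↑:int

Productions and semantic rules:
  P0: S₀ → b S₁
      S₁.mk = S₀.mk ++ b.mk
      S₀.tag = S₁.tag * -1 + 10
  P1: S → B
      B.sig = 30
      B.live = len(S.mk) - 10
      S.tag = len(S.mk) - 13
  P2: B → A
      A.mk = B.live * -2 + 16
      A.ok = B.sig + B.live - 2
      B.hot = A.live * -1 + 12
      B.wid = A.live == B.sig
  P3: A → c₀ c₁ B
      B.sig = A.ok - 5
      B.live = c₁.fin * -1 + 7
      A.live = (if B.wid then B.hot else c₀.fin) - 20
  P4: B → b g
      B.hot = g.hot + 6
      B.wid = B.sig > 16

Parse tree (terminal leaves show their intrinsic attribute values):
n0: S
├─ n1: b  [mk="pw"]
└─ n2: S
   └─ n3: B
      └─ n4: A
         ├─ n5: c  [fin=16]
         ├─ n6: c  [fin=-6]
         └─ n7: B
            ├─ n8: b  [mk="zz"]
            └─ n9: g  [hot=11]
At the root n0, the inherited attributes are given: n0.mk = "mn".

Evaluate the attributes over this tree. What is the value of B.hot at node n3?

15

1. n0.mk = "mn"  [given at root]
2. n1.mk = "pw"  [terminal]
3. n2.mk = "mnpw"  [S₀.mk ++ b.mk]
4. n3.sig = 30  [30]
5. n3.live = -6  [len(S.mk) - 10]
6. n4.mk = 28  [B.live * -2 + 16]
7. n4.ok = 22  [B.sig + B.live - 2]
8. n5.fin = 16  [terminal]
9. n6.fin = -6  [terminal]
10. n7.sig = 17  [A.ok - 5]
11. n7.live = 13  [c₁.fin * -1 + 7]
12. n8.mk = "zz"  [terminal]
13. n9.hot = 11  [terminal]
14. n7.hot = 17  [g.hot + 6]
15. n7.wid = true  [B.sig > 16]
16. n4.live = -3  [(if B.wid then B.hot else c₀.fin) - 20]
17. n3.hot = 15  [A.live * -1 + 12]
18. n3.wid = false  [A.live == B.sig]
19. n2.tag = -9  [len(S.mk) - 13]
20. n0.tag = 19  [S₁.tag * -1 + 10]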